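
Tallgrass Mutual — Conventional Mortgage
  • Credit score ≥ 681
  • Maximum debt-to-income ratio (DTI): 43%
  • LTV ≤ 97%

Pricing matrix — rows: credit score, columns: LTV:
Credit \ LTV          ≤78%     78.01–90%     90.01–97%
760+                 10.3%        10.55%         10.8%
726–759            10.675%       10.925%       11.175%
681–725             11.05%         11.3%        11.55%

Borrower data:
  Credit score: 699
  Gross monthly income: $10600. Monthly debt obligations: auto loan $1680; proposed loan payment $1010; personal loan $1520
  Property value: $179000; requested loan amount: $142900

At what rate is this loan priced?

Credit score 699 ≥ 681; Total monthly debts = (1,680 + 1,010 + 1,520) = 4,210. DTI: 4,210 ÷ 10,600 = 39.7%, within the 43% cap
LTV = 142,900/179,000 = 79.8% ≤ 97%
Row: 699 falls in 681–725. Column: 79.8% falls in 78.01–90%. Rate = 11.3%.

11.3%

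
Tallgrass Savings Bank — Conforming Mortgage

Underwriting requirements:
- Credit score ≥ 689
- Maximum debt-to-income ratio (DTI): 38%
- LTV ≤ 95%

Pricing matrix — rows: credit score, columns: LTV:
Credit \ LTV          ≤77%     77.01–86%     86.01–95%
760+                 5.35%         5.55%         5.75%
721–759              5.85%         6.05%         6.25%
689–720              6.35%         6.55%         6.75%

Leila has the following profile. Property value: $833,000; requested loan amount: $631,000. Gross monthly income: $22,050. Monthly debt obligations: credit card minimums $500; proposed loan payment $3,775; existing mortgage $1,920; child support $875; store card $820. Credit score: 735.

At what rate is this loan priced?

5.85%

Credit score 735 ≥ 689; Total monthly debts = (500 + 3,775 + 1,920 + 875 + 820) = 7,890. DTI: 7,890 ÷ 22,050 = 35.8%, within the 38% cap
Loan-to-value = 631,000/833,000 = 75.8% — pass (95% max)
Row: 735 falls in 721–759. Column: 75.8% falls in ≤77%. Rate = 5.85%.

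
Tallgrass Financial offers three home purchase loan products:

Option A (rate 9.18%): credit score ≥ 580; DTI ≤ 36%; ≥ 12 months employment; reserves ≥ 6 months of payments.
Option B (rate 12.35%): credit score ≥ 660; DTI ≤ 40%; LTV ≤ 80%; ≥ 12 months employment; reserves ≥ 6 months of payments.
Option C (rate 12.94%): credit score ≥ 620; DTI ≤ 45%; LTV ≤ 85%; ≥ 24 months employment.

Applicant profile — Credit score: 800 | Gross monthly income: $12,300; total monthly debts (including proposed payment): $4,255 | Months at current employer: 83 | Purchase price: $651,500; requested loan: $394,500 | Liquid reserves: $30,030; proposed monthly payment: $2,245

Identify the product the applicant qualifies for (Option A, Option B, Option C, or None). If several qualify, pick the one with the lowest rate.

Option A

DTI = 4,255/12,300 = 34.6%.
LTV = 394,500/651,500 = 60.6%.
Reserves = 30,030/2,245 = 13.4 months.
Option A: score 800 ≥ 580; DTI 34.6% ≤ 36%; employment 83 ≥ 12 mo; reserves 13.4 ≥ 6 mo → qualifies.
Option B: score 800 ≥ 660; DTI 34.6% ≤ 40%; LTV 60.6% ≤ 80%; employment 83 ≥ 12 mo; reserves 13.4 ≥ 6 mo → qualifies.
Option C: score 800 ≥ 620; DTI 34.6% ≤ 45%; LTV 60.6% ≤ 85%; employment 83 ≥ 24 mo → qualifies.
Qualifying: Option A, Option B, Option C. Lowest rate is 9.18% → Option A.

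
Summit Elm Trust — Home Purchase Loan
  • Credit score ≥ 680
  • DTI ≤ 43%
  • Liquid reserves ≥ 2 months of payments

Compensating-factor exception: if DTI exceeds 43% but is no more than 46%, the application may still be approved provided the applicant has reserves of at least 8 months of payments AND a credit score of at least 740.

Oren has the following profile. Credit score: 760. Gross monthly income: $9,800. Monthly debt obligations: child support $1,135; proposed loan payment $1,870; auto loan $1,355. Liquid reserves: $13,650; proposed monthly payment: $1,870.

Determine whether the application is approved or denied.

Credit score 760 ≥ 680 (meets base)
Total debts = (1,135 + 1,870 + 1,355) = 4,360. DTI: 4,360 ÷ 9,800 = 44.5%, over the 43% base limit.
Reserves = 13,650/1,870 = 7.3 months ≥ 2
44.5% falls in the override range (43%–46%), so the compensating-factor test applies.
Reserves 7.3 < 8 months; credit score 760 ≥ 740.
Compensating-factor requirement not fully met.

Denied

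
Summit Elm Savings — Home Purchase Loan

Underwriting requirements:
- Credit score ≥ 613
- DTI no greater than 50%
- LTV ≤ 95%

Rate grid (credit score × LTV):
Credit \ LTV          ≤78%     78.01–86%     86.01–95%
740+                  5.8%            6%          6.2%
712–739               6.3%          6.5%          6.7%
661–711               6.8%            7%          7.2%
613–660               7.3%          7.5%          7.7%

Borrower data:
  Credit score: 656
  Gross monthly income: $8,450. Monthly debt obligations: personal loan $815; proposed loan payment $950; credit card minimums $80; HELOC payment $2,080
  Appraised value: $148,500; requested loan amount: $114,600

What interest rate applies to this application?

7.3%

Credit score 656 ≥ 613; Total monthly debts = (815 + 950 + 80 + 2,080) = 3,925. DTI = 3,925/8,450 = 46.4% ≤ 50%
Loan-to-value = 114,600/148,500 = 77.2% — pass (95% max)
Credit 656 → row 613–660; LTV 77.2% → column ≤78%. Grid cell → 7.3%.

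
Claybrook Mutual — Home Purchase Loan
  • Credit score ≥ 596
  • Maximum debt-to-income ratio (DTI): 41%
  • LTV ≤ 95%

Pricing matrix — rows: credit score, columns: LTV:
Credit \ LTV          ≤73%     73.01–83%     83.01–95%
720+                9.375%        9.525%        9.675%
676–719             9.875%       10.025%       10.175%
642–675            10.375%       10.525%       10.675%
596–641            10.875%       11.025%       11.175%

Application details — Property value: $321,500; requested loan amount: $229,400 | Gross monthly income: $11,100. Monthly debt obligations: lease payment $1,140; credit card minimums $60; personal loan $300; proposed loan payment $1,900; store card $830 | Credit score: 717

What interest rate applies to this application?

9.875%

Credit score 717 ≥ 596; Total monthly debts = (1,140 + 60 + 300 + 1,900 + 830) = 4,230. DTI: 4,230 ÷ 11,100 = 38.1%, within the 41% cap
LTV: 229,400 ÷ 321,500 = 71.4%, within 95% cap
Row: 717 falls in 676–719. Column: 71.4% falls in ≤73%. Rate = 9.875%.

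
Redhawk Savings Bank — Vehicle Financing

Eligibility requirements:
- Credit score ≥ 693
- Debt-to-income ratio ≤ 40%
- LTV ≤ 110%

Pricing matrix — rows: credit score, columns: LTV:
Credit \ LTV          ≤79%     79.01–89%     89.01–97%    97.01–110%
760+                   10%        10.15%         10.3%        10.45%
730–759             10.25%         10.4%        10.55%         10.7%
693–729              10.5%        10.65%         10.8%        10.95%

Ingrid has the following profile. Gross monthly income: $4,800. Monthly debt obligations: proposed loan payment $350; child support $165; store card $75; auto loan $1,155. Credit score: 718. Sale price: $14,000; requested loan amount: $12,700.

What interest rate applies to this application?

Credit score 718 ≥ 693; Total monthly debts = (350 + 165 + 75 + 1,155) = 1,745. DTI = 1,745/4,800 = 36.4% ≤ 40%
LTV = 12,700/14,000 = 90.7% ≤ 110%
Score 718 is in the 693–729 band; LTV 90.7% is in the 89.01–97% band → 10.8%.

10.8%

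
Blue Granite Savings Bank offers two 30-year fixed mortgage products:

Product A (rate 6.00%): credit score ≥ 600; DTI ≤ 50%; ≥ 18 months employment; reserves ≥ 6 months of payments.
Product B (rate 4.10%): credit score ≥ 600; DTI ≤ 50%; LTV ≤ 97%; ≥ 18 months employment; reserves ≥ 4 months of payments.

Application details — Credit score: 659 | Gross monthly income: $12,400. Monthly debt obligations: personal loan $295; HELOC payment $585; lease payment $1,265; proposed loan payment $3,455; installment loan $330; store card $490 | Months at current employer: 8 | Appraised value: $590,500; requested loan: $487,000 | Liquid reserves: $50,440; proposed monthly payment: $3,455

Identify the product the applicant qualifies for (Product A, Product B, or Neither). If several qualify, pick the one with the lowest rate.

Total debts = (295 + 585 + 1,265 + 3,455 + 330 + 490) = 6,420; DTI = 6,420/12,400 = 51.8%.
LTV = 487,000/590,500 = 82.5%.
Reserves = 50,440/3,455 = 14.6 months.
Product A: score 659 ≥ 600; DTI 51.8% > 50%; employment 8 < 18 mo; reserves 14.6 ≥ 6 mo → does not qualify.
Product B: score 659 ≥ 600; DTI 51.8% > 50%; LTV 82.5% ≤ 97%; employment 8 < 18 mo; reserves 14.6 ≥ 4 mo → does not qualify.

Neither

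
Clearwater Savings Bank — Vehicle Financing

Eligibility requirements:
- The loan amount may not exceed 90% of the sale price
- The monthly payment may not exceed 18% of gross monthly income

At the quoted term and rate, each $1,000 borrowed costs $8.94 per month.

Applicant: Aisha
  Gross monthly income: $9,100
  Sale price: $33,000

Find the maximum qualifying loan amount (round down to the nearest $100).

$29,700

Payment cap: 18% × $9,100 = $1,638/month.
At $8.94 per $1,000, that supports 1,638/8.94 × 1,000 ≈ $183,221 → $183,200.
LTV cap: 90% × $33,000 = $29,700 → $29,700.
Binding constraint: loan-to-value.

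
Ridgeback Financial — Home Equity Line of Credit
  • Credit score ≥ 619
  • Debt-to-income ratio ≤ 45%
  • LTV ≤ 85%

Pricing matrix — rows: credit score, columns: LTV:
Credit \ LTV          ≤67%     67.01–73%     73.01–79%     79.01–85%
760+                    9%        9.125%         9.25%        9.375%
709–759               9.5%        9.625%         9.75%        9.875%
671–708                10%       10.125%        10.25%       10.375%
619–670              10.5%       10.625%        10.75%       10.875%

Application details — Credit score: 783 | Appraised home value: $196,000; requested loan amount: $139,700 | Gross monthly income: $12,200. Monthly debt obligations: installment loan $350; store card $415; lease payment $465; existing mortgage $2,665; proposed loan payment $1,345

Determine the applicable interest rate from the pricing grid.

Credit score 783 ≥ 619; Total monthly debts = (350 + 415 + 465 + 2,665 + 1,345) = 5,240. Debt-to-income = 5,240/12,200 = 43% — meets 45% limit
LTV = 139,700/196,000 = 71.3% ≤ 85%
Credit 783 → row 760+; LTV 71.3% → column 67.01–73%. Grid cell → 9.125%.

9.125%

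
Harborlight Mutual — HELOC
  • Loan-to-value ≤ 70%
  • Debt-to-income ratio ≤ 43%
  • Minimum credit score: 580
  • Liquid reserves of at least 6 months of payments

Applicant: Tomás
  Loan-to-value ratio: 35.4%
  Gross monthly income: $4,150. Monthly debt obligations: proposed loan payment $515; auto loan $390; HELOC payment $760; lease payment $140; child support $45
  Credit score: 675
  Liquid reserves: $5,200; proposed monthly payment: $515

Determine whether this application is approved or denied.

Denied

LTV 35.4% ≤ 70%
Total monthly debts = (515 + 390 + 760 + 140 + 45) = 1,850. DTI: 1,850 ÷ 4,150 = 44.6%, exceeds the 43% cap
Credit score 675 ≥ 580 (meets)
Reserves = 5,200/515 = 10.1 months ≥ 6
Fails on DTI.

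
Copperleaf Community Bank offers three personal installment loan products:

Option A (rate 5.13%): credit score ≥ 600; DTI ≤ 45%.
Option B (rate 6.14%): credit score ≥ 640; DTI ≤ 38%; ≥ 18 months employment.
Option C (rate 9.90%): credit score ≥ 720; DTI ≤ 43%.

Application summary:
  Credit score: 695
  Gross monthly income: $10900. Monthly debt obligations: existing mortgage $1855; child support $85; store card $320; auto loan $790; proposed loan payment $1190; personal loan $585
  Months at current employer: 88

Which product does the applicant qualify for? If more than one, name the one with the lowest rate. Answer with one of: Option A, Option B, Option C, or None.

Total debts = (1,855 + 85 + 320 + 790 + 1,190 + 585) = 4,825; DTI = 4,825/10,900 = 44.3%.
Option A: score 695 ≥ 600; DTI 44.3% ≤ 45% → qualifies.
Option B: score 695 ≥ 640; DTI 44.3% > 38%; employment 88 ≥ 18 mo → does not qualify.
Option C: score 695 < 720; DTI 44.3% > 43% → does not qualify.

Option A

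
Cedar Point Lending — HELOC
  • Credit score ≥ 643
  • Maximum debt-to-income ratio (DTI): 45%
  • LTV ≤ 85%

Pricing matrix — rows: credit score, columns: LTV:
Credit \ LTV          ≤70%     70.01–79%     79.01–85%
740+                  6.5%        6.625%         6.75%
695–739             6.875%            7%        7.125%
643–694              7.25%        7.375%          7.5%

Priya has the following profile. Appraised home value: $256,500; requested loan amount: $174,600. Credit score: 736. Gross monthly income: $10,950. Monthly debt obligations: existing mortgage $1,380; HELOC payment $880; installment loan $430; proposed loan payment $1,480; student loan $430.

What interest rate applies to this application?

6.875%

Credit score 736 ≥ 643; Total monthly debts = (1,380 + 880 + 430 + 1,480 + 430) = 4,600. Debt-to-income = 4,600/10,950 = 42% — meets 45% limit
LTV = 174,600/256,500 = 68.1% ≤ 85%
Score 736 is in the 695–739 band; LTV 68.1% is in the ≤70% band → 6.875%.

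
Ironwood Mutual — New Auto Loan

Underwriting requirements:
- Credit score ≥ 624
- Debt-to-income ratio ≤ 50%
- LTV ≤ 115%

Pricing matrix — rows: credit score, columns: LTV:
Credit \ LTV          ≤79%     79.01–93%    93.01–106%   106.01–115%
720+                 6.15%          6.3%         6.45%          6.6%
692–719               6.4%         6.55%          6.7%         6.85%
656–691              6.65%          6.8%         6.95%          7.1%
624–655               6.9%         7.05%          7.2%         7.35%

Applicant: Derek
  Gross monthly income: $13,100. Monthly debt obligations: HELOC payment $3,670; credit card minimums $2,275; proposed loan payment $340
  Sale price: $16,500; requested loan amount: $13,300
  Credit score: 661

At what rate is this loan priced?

Credit score 661 ≥ 624; Total monthly debts = (3,670 + 2,275 + 340) = 6,285. DTI = 6,285/13,100 = 48% ≤ 50%
LTV = 13,300/16,500 = 80.6% ≤ 115%
Credit 661 → row 656–691; LTV 80.6% → column 79.01–93%. Grid cell → 6.8%.

6.8%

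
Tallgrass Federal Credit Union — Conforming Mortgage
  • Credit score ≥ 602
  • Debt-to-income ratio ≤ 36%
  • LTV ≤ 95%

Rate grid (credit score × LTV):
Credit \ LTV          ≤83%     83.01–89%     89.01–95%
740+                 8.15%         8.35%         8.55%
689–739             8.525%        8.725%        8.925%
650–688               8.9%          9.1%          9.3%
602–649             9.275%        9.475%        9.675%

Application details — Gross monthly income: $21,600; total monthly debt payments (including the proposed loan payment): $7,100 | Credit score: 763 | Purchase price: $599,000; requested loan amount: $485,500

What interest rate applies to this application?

Credit score 763 ≥ 602; DTI = 7,100/21,600 = 32.9% ≤ 36%
Loan-to-value = 485,500/599,000 = 81.1% — pass (95% max)
Score 763 is in the 740+ band; LTV 81.1% is in the ≤83% band → 8.15%.

8.15%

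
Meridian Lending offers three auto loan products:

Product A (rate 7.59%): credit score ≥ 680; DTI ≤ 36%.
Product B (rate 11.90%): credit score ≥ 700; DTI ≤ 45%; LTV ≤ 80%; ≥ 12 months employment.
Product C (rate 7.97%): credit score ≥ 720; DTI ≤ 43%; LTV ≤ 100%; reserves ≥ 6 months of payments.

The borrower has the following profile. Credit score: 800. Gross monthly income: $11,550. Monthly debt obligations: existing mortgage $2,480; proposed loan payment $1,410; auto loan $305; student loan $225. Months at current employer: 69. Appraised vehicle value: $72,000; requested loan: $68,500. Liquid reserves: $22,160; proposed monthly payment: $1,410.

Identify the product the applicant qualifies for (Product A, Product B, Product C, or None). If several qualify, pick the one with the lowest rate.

Total debts = (2,480 + 1,410 + 305 + 225) = 4,420; DTI = 4,420/11,550 = 38.3%.
LTV = 68,500/72,000 = 95.1%.
Reserves = 22,160/1,410 = 15.7 months.
Product A: score 800 ≥ 680; DTI 38.3% > 36% → does not qualify.
Product B: score 800 ≥ 700; DTI 38.3% ≤ 45%; LTV 95.1% > 80%; employment 69 ≥ 12 mo → does not qualify.
Product C: score 800 ≥ 720; DTI 38.3% ≤ 43%; LTV 95.1% ≤ 100%; reserves 15.7 ≥ 6 mo → qualifies.

Product C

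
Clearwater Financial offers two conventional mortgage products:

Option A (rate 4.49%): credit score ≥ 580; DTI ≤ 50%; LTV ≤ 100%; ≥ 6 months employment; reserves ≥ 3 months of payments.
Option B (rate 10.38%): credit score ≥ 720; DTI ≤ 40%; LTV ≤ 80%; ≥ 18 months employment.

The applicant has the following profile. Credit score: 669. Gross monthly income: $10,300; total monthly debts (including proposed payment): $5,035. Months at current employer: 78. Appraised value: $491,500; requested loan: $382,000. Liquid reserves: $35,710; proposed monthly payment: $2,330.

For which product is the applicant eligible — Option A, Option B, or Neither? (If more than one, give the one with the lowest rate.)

Option A

DTI = 5,035/10,300 = 48.9%.
LTV = 382,000/491,500 = 77.7%.
Reserves = 35,710/2,330 = 15.3 months.
Option A: score 669 ≥ 580; DTI 48.9% ≤ 50%; LTV 77.7% ≤ 100%; employment 78 ≥ 6 mo; reserves 15.3 ≥ 3 mo → qualifies.
Option B: score 669 < 720; DTI 48.9% > 40%; LTV 77.7% ≤ 80%; employment 78 ≥ 18 mo → does not qualify.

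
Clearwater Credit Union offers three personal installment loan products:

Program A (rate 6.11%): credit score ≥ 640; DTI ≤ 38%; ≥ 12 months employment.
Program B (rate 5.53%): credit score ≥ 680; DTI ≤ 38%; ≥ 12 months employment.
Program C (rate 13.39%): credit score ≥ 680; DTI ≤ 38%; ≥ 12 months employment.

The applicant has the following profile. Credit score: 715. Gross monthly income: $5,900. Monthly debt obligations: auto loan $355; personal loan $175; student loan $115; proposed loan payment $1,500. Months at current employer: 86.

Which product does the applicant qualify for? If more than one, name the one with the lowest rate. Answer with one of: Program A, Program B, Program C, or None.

Total debts = (355 + 175 + 115 + 1,500) = 2,145; DTI = 2,145/5,900 = 36.4%.
Program A: score 715 ≥ 640; DTI 36.4% ≤ 38%; employment 86 ≥ 12 mo → qualifies.
Program B: score 715 ≥ 680; DTI 36.4% ≤ 38%; employment 86 ≥ 12 mo → qualifies.
Program C: score 715 ≥ 680; DTI 36.4% ≤ 38%; employment 86 ≥ 12 mo → qualifies.
Qualifying: Program A, Program B, Program C. Lowest rate is 5.53% → Program B.

Program B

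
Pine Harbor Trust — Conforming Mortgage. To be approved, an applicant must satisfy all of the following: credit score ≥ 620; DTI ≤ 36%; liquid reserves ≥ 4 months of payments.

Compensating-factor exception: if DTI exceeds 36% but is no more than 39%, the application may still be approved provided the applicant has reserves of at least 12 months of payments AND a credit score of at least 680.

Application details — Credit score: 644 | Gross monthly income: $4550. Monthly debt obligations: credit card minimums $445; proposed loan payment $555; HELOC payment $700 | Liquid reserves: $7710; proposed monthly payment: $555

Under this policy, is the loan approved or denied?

Denied

Credit score 644 ≥ 620 (meets base)
Total debts = (445 + 555 + 700) = 1,700. DTI = 1,700/4,550 = 37.4% > 36% — standard DTI limit exceeded.
Reserves = 7,710/555 = 13.9 months ≥ 4
DTI 37.4% is within the 36%–39% exception band; checking compensating factors.
Reserves 13.9 ≥ 12 months; credit score 644 < 680.
Compensating-factor requirement not fully met.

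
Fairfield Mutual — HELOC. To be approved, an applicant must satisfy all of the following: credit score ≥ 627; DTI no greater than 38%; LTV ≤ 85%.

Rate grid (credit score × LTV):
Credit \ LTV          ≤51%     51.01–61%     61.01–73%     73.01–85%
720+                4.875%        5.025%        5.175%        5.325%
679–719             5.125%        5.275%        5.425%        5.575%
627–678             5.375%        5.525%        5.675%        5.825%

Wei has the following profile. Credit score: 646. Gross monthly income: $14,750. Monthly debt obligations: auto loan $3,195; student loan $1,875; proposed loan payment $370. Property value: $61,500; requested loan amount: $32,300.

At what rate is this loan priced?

5.525%

Credit score 646 ≥ 627; Total monthly debts = (3,195 + 1,875 + 370) = 5,440. DTI = 5,440/14,750 = 36.9% ≤ 38%
LTV: 32,300 ÷ 61,500 = 52.5%, within 85% cap
Row: 646 falls in 627–678. Column: 52.5% falls in 51.01–61%. Rate = 5.525%.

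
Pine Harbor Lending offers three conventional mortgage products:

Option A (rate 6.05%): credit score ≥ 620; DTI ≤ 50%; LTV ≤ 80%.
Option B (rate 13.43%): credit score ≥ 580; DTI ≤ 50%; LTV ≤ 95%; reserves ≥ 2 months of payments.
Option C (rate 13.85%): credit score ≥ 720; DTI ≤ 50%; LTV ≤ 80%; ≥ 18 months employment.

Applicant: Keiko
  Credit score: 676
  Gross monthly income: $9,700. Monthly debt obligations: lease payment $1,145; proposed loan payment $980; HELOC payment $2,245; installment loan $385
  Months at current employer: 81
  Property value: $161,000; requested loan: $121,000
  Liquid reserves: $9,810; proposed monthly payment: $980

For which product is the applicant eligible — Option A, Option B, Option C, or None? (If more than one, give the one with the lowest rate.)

Total debts = (1,145 + 980 + 2,245 + 385) = 4,755; DTI = 4,755/9,700 = 49%.
LTV = 121,000/161,000 = 75.2%.
Reserves = 9,810/980 = 10.0 months.
Option A: score 676 ≥ 620; DTI 49% ≤ 50%; LTV 75.2% ≤ 80% → qualifies.
Option B: score 676 ≥ 580; DTI 49% ≤ 50%; LTV 75.2% ≤ 95%; reserves 10.0 ≥ 2 mo → qualifies.
Option C: score 676 < 720; DTI 49% ≤ 50%; LTV 75.2% ≤ 80%; employment 81 ≥ 18 mo → does not qualify.
Qualifying: Option A, Option B. Lowest rate is 6.05% → Option A.

Option A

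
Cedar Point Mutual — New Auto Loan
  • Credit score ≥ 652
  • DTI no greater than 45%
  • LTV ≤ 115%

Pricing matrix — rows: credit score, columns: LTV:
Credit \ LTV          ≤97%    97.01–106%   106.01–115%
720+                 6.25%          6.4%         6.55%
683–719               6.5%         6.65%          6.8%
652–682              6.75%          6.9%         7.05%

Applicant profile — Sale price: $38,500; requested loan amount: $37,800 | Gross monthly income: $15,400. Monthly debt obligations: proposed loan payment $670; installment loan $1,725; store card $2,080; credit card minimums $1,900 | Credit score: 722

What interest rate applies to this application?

6.4%

Credit score 722 ≥ 652; Total monthly debts = (670 + 1,725 + 2,080 + 1,900) = 6,375. Debt-to-income = 6,375/15,400 = 41.4% — meets 45% limit
LTV: 37,800 ÷ 38,500 = 98.2%, within 115% cap
Score 722 is in the 720+ band; LTV 98.2% is in the 97.01–106% band → 6.4%.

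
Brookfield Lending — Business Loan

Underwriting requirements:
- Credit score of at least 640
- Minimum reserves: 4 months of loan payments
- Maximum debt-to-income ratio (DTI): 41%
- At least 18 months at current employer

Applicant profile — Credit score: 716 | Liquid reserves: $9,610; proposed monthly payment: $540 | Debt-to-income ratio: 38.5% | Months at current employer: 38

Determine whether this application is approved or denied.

Approved

Credit score 716 ≥ 640 (meets)
Reserves: 9,610 ÷ 540 = 17.8 months (meets 4-month minimum)
DTI 38.5% is within the 41% limit
Employment 38 ≥ 18 months
All criteria satisfied.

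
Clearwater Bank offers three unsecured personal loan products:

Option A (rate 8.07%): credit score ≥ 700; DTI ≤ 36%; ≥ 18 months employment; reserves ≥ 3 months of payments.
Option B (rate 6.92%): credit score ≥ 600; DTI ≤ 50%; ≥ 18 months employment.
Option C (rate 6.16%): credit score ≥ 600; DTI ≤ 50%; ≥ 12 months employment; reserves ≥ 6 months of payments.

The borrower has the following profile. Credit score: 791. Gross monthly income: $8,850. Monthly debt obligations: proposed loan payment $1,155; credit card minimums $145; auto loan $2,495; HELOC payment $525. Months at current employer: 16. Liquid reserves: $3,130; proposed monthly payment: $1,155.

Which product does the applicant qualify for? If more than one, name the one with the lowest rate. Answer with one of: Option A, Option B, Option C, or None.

None

Total debts = (1,155 + 145 + 2,495 + 525) = 4,320; DTI = 4,320/8,850 = 48.8%.
Reserves = 3,130/1,155 = 2.7 months.
Option A: score 791 ≥ 700; DTI 48.8% > 36%; employment 16 < 18 mo; reserves 2.7 < 3 mo → does not qualify.
Option B: score 791 ≥ 600; DTI 48.8% ≤ 50%; employment 16 < 18 mo → does not qualify.
Option C: score 791 ≥ 600; DTI 48.8% ≤ 50%; employment 16 ≥ 12 mo; reserves 2.7 < 6 mo → does not qualify.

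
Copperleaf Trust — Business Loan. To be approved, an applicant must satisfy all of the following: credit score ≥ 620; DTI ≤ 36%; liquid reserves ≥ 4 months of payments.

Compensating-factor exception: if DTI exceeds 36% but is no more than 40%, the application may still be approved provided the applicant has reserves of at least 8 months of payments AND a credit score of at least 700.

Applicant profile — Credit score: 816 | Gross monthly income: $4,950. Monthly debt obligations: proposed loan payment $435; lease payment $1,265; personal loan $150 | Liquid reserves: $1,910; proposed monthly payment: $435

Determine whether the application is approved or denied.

Credit score 816 ≥ 620 (meets base)
Total debts = (435 + 1,265 + 150) = 1,850. DTI: 1,850 ÷ 4,950 = 37.4%, over the 36% base limit.
Reserves = 1,910/435 = 4.4 months ≥ 4
DTI 37.4% is within the 36%–40% exception band; checking compensating factors.
Override check — reserves: 4.4 mo (short of 8); score: 816 (ok).
Compensating-factor requirement not fully met.

Denied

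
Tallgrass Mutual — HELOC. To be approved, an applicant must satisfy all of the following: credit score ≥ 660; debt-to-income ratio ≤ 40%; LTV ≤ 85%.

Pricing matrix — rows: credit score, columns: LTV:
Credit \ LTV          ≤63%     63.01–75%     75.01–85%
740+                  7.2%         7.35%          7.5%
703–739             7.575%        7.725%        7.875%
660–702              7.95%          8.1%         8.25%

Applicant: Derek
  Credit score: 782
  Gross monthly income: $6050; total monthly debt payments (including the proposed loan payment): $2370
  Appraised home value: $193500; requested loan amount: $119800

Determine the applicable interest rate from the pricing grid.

Credit score 782 ≥ 660; DTI: 2,370 ÷ 6,050 = 39.2%, within the 40% cap
LTV: 119,800 ÷ 193,500 = 61.9%, within 85% cap
Score 782 is in the 740+ band; LTV 61.9% is in the ≤63% band → 7.2%.

7.2%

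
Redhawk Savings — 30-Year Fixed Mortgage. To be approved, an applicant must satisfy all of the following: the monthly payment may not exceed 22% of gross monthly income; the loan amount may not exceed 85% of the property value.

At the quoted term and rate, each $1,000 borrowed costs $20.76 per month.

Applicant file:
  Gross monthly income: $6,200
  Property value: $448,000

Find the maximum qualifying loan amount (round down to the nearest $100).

Payment cap: 22% × $6,200 = $1,364/month.
At $20.76 per $1,000, that supports 1,364/20.76 × 1,000 ≈ $65,703 → $65,700.
LTV cap: 85% × $448,000 = $380,800 → $380,800.
Binding constraint: payment-to-income.

$65,700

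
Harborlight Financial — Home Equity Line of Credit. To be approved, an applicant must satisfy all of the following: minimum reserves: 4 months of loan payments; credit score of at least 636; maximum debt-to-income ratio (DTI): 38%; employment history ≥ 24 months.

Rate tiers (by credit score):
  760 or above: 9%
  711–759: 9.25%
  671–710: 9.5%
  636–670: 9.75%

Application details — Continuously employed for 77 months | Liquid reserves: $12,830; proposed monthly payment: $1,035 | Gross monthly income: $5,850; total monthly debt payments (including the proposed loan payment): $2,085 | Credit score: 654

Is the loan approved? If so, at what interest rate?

Credit score 654 ≥ 636 (meets minimum)
Liquid reserves cover 12,830/1,035 = 12.4 months — ≥ 4 required
Employment 77 ≥ 24 months
Debt-to-income = 2,085/5,850 = 35.6% — meets 38% limit
All requirements met. Score 654 falls in the 636–670 tier → 9.75%.

Approved at 9.75%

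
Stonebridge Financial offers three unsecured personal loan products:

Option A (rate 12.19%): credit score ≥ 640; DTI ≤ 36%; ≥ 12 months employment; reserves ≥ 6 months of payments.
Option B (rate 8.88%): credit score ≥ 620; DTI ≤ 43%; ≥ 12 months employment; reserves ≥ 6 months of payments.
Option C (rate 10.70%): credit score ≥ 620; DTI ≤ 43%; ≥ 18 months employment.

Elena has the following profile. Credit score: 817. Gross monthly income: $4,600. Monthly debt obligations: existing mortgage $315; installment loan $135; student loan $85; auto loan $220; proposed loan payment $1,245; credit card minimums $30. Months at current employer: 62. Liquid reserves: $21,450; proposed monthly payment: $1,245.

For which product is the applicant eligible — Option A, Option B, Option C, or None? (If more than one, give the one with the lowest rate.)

None

Total debts = (315 + 135 + 85 + 220 + 1,245 + 30) = 2,030; DTI = 2,030/4,600 = 44.1%.
Reserves = 21,450/1,245 = 17.2 months.
Option A: score 817 ≥ 640; DTI 44.1% > 36%; employment 62 ≥ 12 mo; reserves 17.2 ≥ 6 mo → does not qualify.
Option B: score 817 ≥ 620; DTI 44.1% > 43%; employment 62 ≥ 12 mo; reserves 17.2 ≥ 6 mo → does not qualify.
Option C: score 817 ≥ 620; DTI 44.1% > 43%; employment 62 ≥ 18 mo → does not qualify.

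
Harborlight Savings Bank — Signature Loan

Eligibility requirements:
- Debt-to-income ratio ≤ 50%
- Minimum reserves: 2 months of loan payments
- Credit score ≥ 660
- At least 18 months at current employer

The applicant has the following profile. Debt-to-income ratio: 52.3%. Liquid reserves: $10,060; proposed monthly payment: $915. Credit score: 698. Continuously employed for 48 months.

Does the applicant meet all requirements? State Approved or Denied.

DTI 52.3% > 50%
Liquid reserves cover 10,060/915 = 11.0 months — ≥ 2 required
Credit score 698 ≥ 660 (meets)
Employment 48 ≥ 18 months
Fails on DTI.

Denied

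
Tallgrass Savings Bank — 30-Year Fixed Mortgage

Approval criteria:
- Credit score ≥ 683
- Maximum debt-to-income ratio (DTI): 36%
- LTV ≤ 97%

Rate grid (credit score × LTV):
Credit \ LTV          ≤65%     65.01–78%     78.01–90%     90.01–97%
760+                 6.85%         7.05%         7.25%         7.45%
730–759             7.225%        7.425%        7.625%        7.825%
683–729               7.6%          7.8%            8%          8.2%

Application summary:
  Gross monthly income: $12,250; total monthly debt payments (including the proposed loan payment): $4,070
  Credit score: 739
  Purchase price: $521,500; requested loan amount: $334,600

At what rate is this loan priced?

7.225%

Credit score 739 ≥ 683; DTI: 4,070 ÷ 12,250 = 33.2%, within the 36% cap
Loan-to-value = 334,600/521,500 = 64.2% — pass (97% max)
Row: 739 falls in 730–759. Column: 64.2% falls in ≤65%. Rate = 7.225%.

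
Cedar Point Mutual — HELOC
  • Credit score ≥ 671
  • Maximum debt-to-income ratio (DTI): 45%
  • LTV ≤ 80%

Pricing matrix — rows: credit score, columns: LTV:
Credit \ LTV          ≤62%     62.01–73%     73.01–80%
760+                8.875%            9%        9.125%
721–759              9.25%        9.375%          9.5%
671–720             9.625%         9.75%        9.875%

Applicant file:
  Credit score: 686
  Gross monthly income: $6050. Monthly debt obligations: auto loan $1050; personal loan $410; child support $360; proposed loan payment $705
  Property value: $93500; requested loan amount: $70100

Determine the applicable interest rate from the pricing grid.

9.875%

Credit score 686 ≥ 671; Total monthly debts = (1,050 + 410 + 360 + 705) = 2,525. Debt-to-income = 2,525/6,050 = 41.7% — meets 45% limit
LTV: 70,100 ÷ 93,500 = 75%, within 80% cap
Score 686 is in the 671–720 band; LTV 75% is in the 73.01–80% band → 9.875%.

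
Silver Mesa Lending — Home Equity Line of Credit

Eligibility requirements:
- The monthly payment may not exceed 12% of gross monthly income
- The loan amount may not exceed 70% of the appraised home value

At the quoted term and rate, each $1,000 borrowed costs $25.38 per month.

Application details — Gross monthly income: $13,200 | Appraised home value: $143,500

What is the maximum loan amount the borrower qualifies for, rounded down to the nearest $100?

$62,400

Payment cap: 12% × $13,200 = $1,584/month.
At $25.38 per $1,000, that supports 1,584/25.38 × 1,000 ≈ $62,411 → $62,400.
LTV cap: 70% × $143,500 = $100,450 → $100,400.
Binding constraint: payment-to-income.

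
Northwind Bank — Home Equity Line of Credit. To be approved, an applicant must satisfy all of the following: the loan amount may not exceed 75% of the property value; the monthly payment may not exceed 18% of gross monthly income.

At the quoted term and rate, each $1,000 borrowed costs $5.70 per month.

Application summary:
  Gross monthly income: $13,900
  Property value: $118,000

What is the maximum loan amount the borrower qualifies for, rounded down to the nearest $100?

$88,500

Payment cap: 18% × $13,900 = $2,502/month.
At $5.70 per $1,000, that supports 2,502/5.70 × 1,000 ≈ $438,947 → $438,900.
LTV cap: 75% × $118,000 = $88,500 → $88,500.
Binding constraint: loan-to-value.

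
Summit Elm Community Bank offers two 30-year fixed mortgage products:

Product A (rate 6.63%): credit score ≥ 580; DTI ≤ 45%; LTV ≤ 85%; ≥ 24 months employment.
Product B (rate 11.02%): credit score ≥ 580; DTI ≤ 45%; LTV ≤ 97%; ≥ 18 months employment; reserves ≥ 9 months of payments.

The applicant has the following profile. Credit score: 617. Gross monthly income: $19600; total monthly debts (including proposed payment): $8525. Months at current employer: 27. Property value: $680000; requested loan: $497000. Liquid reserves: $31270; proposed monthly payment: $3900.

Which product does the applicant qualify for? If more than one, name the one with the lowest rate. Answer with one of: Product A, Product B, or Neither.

Product A

DTI = 8,525/19,600 = 43.5%.
LTV = 497,000/680,000 = 73.1%.
Reserves = 31,270/3,900 = 8.0 months.
Product A: score 617 ≥ 580; DTI 43.5% ≤ 45%; LTV 73.1% ≤ 85%; employment 27 ≥ 24 mo → qualifies.
Product B: score 617 ≥ 580; DTI 43.5% ≤ 45%; LTV 73.1% ≤ 97%; employment 27 ≥ 18 mo; reserves 8.0 < 9 mo → does not qualify.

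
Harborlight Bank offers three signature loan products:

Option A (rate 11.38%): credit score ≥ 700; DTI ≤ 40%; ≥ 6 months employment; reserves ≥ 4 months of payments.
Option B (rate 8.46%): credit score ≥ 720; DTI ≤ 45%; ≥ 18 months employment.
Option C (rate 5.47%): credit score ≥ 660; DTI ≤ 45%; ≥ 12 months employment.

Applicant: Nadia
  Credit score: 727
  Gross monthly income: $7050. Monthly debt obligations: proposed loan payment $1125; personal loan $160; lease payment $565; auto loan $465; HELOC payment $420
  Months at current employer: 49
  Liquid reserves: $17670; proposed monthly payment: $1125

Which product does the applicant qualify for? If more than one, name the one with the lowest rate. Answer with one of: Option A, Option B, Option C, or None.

Option C

Total debts = (1,125 + 160 + 565 + 465 + 420) = 2,735; DTI = 2,735/7,050 = 38.8%.
Reserves = 17,670/1,125 = 15.7 months.
Option A: score 727 ≥ 700; DTI 38.8% ≤ 40%; employment 49 ≥ 6 mo; reserves 15.7 ≥ 4 mo → qualifies.
Option B: score 727 ≥ 720; DTI 38.8% ≤ 45%; employment 49 ≥ 18 mo → qualifies.
Option C: score 727 ≥ 660; DTI 38.8% ≤ 45%; employment 49 ≥ 12 mo → qualifies.
Qualifying: Option A, Option B, Option C. Lowest rate is 5.47% → Option C.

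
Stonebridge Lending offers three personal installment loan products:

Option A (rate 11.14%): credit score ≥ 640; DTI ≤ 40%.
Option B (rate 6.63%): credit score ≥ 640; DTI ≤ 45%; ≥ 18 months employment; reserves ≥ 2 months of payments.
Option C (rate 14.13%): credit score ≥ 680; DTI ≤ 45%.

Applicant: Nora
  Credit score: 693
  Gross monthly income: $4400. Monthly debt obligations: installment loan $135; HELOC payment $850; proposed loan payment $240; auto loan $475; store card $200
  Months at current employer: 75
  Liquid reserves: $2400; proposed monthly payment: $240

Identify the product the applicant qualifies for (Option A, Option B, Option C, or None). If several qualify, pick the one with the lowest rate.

Option B

Total debts = (135 + 850 + 240 + 475 + 200) = 1,900; DTI = 1,900/4,400 = 43.2%.
Reserves = 2,400/240 = 10.0 months.
Option A: score 693 ≥ 640; DTI 43.2% > 40% → does not qualify.
Option B: score 693 ≥ 640; DTI 43.2% ≤ 45%; employment 75 ≥ 18 mo; reserves 10.0 ≥ 2 mo → qualifies.
Option C: score 693 ≥ 680; DTI 43.2% ≤ 45% → qualifies.
Qualifying: Option B, Option C. Lowest rate is 6.63% → Option B.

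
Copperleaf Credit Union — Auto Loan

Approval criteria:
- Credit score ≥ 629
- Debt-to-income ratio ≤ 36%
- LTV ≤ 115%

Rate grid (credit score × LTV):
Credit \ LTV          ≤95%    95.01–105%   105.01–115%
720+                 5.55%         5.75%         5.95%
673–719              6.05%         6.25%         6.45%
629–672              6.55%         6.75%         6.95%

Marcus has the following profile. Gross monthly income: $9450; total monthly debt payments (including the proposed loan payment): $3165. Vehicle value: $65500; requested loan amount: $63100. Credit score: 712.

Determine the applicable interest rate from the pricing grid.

Credit score 712 ≥ 629; DTI = 3,165/9,450 = 33.5% ≤ 36%
LTV = 63,100/65,500 = 96.3% ≤ 115%
Row: 712 falls in 673–719. Column: 96.3% falls in 95.01–105%. Rate = 6.25%.

6.25%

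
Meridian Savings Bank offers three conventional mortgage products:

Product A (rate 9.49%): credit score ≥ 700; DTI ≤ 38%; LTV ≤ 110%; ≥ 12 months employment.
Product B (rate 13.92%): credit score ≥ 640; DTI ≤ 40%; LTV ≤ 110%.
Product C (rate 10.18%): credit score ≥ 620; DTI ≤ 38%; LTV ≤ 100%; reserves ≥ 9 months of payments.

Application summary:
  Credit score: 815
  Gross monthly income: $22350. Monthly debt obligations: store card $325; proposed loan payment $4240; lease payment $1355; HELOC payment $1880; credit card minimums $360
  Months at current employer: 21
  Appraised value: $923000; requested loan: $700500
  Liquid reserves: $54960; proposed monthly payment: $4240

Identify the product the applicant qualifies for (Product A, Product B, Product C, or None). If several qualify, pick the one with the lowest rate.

Total debts = (325 + 4,240 + 1,355 + 1,880 + 360) = 8,160; DTI = 8,160/22,350 = 36.5%.
LTV = 700,500/923,000 = 75.9%.
Reserves = 54,960/4,240 = 13.0 months.
Product A: score 815 ≥ 700; DTI 36.5% ≤ 38%; LTV 75.9% ≤ 110%; employment 21 ≥ 12 mo → qualifies.
Product B: score 815 ≥ 640; DTI 36.5% ≤ 40%; LTV 75.9% ≤ 110% → qualifies.
Product C: score 815 ≥ 620; DTI 36.5% ≤ 38%; LTV 75.9% ≤ 100%; reserves 13.0 ≥ 9 mo → qualifies.
Qualifying: Product A, Product B, Product C. Lowest rate is 9.49% → Product A.

Product A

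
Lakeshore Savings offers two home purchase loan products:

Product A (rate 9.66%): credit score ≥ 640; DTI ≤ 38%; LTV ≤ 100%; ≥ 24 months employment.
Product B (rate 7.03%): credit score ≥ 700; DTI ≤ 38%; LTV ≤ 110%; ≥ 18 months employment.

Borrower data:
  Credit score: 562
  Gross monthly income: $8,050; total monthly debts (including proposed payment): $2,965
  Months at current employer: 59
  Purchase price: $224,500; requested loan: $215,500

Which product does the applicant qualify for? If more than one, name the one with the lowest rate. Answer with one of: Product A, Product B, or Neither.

Neither

DTI = 2,965/8,050 = 36.8%.
LTV = 215,500/224,500 = 96%.
Product A: score 562 < 640; DTI 36.8% ≤ 38%; LTV 96% ≤ 100%; employment 59 ≥ 24 mo → does not qualify.
Product B: score 562 < 700; DTI 36.8% ≤ 38%; LTV 96% ≤ 110%; employment 59 ≥ 18 mo → does not qualify.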